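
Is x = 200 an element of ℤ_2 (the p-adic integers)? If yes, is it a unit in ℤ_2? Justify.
x ∈ ℤ_2 but not a unit; v_2(x) = 3 > 0

ℤ_2 = {x ∈ ℚ_2 : v_2(x) ≥ 0} and ℤ_2^× = {x ∈ ℤ_2 : v_2(x) = 0}. Here v_2(200) = v_2(num) − v_2(den) = 3; compare against these criteria.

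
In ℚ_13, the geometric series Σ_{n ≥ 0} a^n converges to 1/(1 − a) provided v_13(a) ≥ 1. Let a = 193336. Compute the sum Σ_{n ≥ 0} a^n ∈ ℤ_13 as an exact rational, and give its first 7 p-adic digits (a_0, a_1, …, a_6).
Σ a^n = 1/(1 − a) = -1/193335;  first 7 digits = (1, 0, 0, 10, 6, 0, 9)

v_13(a) = 3 ≥ 1, so the series converges in ℤ_13 to 1/(1 − a) = 1/(1 − 193336) = -1/193335. Expand this rational in ℤ_13: compute digits iteratively via d_i = x_i mod 13, x_{i+1} = (x_i − d_i)/13. The first 7 digits are (1, 0, 0, 10, 6, 0, 9).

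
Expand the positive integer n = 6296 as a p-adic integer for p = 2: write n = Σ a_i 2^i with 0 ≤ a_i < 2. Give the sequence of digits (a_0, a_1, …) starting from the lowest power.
(a_0, a_1, …) = (0, 0, 0, 1, 1, 0, 0, 1, 0, 0, 0, 1, 1)

Repeated division by 2 gives the digits low-to-high: 6296 = 1·2^3 + 1·2^4 + 1·2^7 + 1·2^11 + 1·2^12. Digit sequence: (0, 0, 0, 1, 1, 0, 0, 1, 0, 0, 0, 1, 1).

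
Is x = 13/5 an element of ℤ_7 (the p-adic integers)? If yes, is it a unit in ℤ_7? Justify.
x ∈ ℤ_7^× (unit); v_7(x) = 0

ℤ_7 = {x ∈ ℚ_7 : v_7(x) ≥ 0} and ℤ_7^× = {x ∈ ℤ_7 : v_7(x) = 0}. Here v_7(13/5) = v_7(num) − v_7(den) = 0; compare against these criteria.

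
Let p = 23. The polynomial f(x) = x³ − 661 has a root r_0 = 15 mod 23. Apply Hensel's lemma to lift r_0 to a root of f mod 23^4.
r_3 = 137877 (mod 279841)

Hensel: r_{i+1} = r_i − f(r_i)/f′(r_i) mod 23^{i+2}, where f′(x) = 3x². Iterate:
  r_0 = 15 (mod 23)
  r_1 = 337 (mod 529)
  r_2 = 4040 (mod 12167)
  r_3 = 137877 (mod 279841)
Final: r = 137877 with f(r) ≡ 0 mod 23^4.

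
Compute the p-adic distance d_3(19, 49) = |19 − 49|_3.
d_3(19, 49) = 1/3

Step 1 — x − y = 19 − 49 = -30. Step 2 — v_3(-30) = 1 (factor: -30 = −(3^1 · 10); the sign does not affect v_p). Step 3 — |x − y|_3 = 3^{-1} = 1/3.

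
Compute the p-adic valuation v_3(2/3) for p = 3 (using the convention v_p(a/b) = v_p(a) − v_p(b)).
v_3(2/3) = -1

Factor powers of 3 from the numerator and denominator of the reduced fraction: 2 = 3^0 · 2 and 3 = 3^1 · 1. Apply v_p(a/b) = v_p(a) − v_p(b): v_3(2/3) = 0 − 1 = -1.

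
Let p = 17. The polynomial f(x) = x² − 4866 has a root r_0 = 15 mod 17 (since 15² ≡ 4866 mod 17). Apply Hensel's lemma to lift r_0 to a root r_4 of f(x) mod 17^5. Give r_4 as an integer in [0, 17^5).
r_4 = 178685 (mod 1419857)

Hensel's recurrence: r_{i+1} = r_i − f(r_i)·(f′(r_i))^{-1} mod 17^{i+2}, with f′(x) = 2x. Iterate:
  r_0 = 15 (mod 17)
  r_1 = 83 (mod 289)
  r_2 = 1817 (mod 4913)
  r_3 = 11643 (mod 83521)
  r_4 = 178685 (mod 1419857)
Final: r_4 = 178685, and one checks f(r_4) ≡ 0 mod 17^5.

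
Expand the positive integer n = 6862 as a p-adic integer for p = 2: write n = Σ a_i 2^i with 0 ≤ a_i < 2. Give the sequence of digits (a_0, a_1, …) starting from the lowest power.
(a_0, a_1, …) = (0, 1, 1, 1, 0, 0, 1, 1, 0, 1, 0, 1, 1)

Repeated division by 2 gives the digits low-to-high: 6862 = 1·2^1 + 1·2^2 + 1·2^3 + 1·2^6 + 1·2^7 + 1·2^9 + 1·2^11 + 1·2^12. Digit sequence: (0, 1, 1, 1, 0, 0, 1, 1, 0, 1, 0, 1, 1).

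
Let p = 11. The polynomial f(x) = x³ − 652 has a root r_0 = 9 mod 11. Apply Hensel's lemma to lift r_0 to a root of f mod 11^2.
r_1 = 53 (mod 121)

Hensel: r_{i+1} = r_i − f(r_i)/f′(r_i) mod 11^{i+2}, where f′(x) = 3x². Iterate:
  r_0 = 9 (mod 11)
  r_1 = 53 (mod 121)
Final: r = 53 with f(r) ≡ 0 mod 11^2.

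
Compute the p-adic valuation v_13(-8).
v_13(-8) = 0

v_13(n) is the largest exponent k such that 13^k divides n. Factor out: -8 = -13^0 · 8. (Sign doesn't affect v_p.) So v_13(-8) = 0.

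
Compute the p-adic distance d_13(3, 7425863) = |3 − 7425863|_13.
d_13(3, 7425863) = 1/371293

Step 1 — x − y = 3 − 7425863 = -7425860. Step 2 — v_13(-7425860) = 5 (factor: -7425860 = −(13^5 · 20); the sign does not affect v_p). Step 3 — |x − y|_13 = 13^{-5} = 1/371293.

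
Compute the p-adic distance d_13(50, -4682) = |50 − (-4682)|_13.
d_13(50, -4682) = 1/169

Step 1 — x − y = 50 − (-4682) = 4732. Step 2 — v_13(4732) = 2 (factor: 4732 = (13^2 · 28); the sign does not affect v_p). Step 3 — |x − y|_13 = 13^{-2} = 1/169.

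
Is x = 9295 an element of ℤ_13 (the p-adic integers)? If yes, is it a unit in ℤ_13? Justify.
x ∈ ℤ_13 but not a unit; v_13(x) = 2 > 0

ℤ_13 = {x ∈ ℚ_13 : v_13(x) ≥ 0} and ℤ_13^× = {x ∈ ℤ_13 : v_13(x) = 0}. Here v_13(9295) = v_13(num) − v_13(den) = 2; compare against these criteria.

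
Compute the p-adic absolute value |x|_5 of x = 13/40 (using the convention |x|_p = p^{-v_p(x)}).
|13/40|_5 = 5

Step 1 — compute v_5(x) by factoring powers of 5 out of the numerator and denominator: v_5(13/40) = -1. Step 2 — apply |x|_p = p^{-v_p(x)} = 5^{1} = 5.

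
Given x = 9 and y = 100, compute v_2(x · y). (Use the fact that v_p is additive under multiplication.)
v_2(900) = 2

v_p(x) = 0 (factor: 9 = 2^0 · 9); v_p(y) = 2 (factor: 100 = 2^2 · 25). Additivity: v_p(xy) = v_p(x) + v_p(y) = 0 + 2 = 2. (Direct check: xy = 900 = 2^2 · (225).)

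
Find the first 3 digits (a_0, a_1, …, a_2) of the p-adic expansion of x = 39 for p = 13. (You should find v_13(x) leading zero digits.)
(a_0, …, a_2) = (0, 3, 0)

v_13(39) = 1, so a_0 = ... = a_0 = 0. Factor out: x = 13^1 · u with u = 3 a unit in ℤ_13. Expand u iteratively via a_{v+i} = u_i mod 13, u_{i+1} = (u_i − a_{v+i})/13:
  u_0 = 3;  a_1 = 3;  u_1 = (u_0 − 3)/13 = 0
  u_1 = 0;  a_2 = 0;  u_2 = (u_1 − 0)/13 = 0
Digits: (0, 3, 0).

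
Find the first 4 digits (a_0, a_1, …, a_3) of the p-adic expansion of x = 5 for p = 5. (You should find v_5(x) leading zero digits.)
(a_0, …, a_3) = (0, 1, 0, 0)

v_5(5) = 1, so a_0 = ... = a_0 = 0. Factor out: x = 5^1 · u with u = 1 a unit in ℤ_5. Expand u iteratively via a_{v+i} = u_i mod 5, u_{i+1} = (u_i − a_{v+i})/5:
  u_0 = 1;  a_1 = 1;  u_1 = (u_0 − 1)/5 = 0
  u_1 = 0;  a_2 = 0;  u_2 = (u_1 − 0)/5 = 0
  u_2 = 0;  a_3 = 0;  u_3 = (u_2 − 0)/5 = 0
Digits: (0, 1, 0, 0).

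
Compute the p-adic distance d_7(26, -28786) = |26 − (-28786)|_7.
d_7(26, -28786) = 1/2401

Step 1 — x − y = 26 − (-28786) = 28812. Step 2 — v_7(28812) = 4 (factor: 28812 = (7^4 · 12); the sign does not affect v_p). Step 3 — |x − y|_7 = 7^{-4} = 1/2401.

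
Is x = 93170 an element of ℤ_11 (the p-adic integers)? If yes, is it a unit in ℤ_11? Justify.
x ∈ ℤ_11 but not a unit; v_11(x) = 3 > 0

ℤ_11 = {x ∈ ℚ_11 : v_11(x) ≥ 0} and ℤ_11^× = {x ∈ ℤ_11 : v_11(x) = 0}. Here v_11(93170) = v_11(num) − v_11(den) = 3; compare against these criteria.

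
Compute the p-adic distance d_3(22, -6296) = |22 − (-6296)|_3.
d_3(22, -6296) = 1/243

Step 1 — x − y = 22 − (-6296) = 6318. Step 2 — v_3(6318) = 5 (factor: 6318 = (3^5 · 26); the sign does not affect v_p). Step 3 — |x − y|_3 = 3^{-5} = 1/243.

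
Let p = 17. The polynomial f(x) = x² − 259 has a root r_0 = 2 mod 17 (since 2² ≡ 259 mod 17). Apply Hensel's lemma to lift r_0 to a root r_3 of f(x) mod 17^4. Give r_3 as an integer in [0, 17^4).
r_3 = 1583 (mod 83521)

Hensel's recurrence: r_{i+1} = r_i − f(r_i)·(f′(r_i))^{-1} mod 17^{i+2}, with f′(x) = 2x. Iterate:
  r_0 = 2 (mod 17)
  r_1 = 138 (mod 289)
  r_2 = 1583 (mod 4913)
  r_3 = 1583 (mod 83521)
Final: r_3 = 1583, and one checks f(r_3) ≡ 0 mod 17^4.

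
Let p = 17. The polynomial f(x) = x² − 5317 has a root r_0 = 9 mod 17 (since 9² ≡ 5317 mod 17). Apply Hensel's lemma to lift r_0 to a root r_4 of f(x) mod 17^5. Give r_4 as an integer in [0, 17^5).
r_4 = 1379151 (mod 1419857)

Hensel's recurrence: r_{i+1} = r_i − f(r_i)·(f′(r_i))^{-1} mod 17^{i+2}, with f′(x) = 2x. Iterate:
  r_0 = 9 (mod 17)
  r_1 = 43 (mod 289)
  r_2 = 3511 (mod 4913)
  r_3 = 42815 (mod 83521)
  r_4 = 1379151 (mod 1419857)
Final: r_4 = 1379151, and one checks f(r_4) ≡ 0 mod 17^5.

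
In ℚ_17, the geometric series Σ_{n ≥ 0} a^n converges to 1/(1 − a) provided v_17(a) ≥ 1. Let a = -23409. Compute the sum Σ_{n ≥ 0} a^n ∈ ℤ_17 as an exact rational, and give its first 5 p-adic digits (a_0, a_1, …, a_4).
Σ a^n = 1/(1 − a) = 1/23410;  first 5 digits = (1, 0, 4, 12, 15)

v_17(a) = 2 ≥ 1, so the series converges in ℤ_17 to 1/(1 − a) = 1/(1 − (-23409)) = 1/23410. Expand this rational in ℤ_17: compute digits iteratively via d_i = x_i mod 17, x_{i+1} = (x_i − d_i)/17. The first 5 digits are (1, 0, 4, 12, 15).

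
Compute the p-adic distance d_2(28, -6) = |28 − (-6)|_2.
d_2(28, -6) = 1/2

Step 1 — x − y = 28 − (-6) = 34. Step 2 — v_2(34) = 1 (factor: 34 = (2^1 · 17); the sign does not affect v_p). Step 3 — |x − y|_2 = 2^{-1} = 1/2.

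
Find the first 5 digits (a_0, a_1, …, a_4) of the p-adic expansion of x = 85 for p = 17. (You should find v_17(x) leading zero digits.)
(a_0, …, a_4) = (0, 5, 0, 0, 0)

v_17(85) = 1, so a_0 = ... = a_0 = 0. Factor out: x = 17^1 · u with u = 5 a unit in ℤ_17. Expand u iteratively via a_{v+i} = u_i mod 17, u_{i+1} = (u_i − a_{v+i})/17:
  u_0 = 5;  a_1 = 5;  u_1 = (u_0 − 5)/17 = 0
  u_1 = 0;  a_2 = 0;  u_2 = (u_1 − 0)/17 = 0
  u_2 = 0;  a_3 = 0;  u_3 = (u_2 − 0)/17 = 0
  u_3 = 0;  a_4 = 0;  u_4 = (u_3 − 0)/17 = 0
Digits: (0, 5, 0, 0, 0).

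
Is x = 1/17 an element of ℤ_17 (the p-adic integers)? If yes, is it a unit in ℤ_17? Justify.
x ∉ ℤ_17 (v_17(x) = -1 < 0)

ℤ_17 = {x ∈ ℚ_17 : v_17(x) ≥ 0} and ℤ_17^× = {x ∈ ℤ_17 : v_17(x) = 0}. Here v_17(1/17) = v_17(num) − v_17(den) = -1; compare against these criteria.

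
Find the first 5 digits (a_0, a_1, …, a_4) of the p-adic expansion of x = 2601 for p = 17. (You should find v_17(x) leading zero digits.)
(a_0, …, a_4) = (0, 0, 9, 0, 0)

v_17(2601) = 2, so a_0 = ... = a_1 = 0. Factor out: x = 17^2 · u with u = 9 a unit in ℤ_17. Expand u iteratively via a_{v+i} = u_i mod 17, u_{i+1} = (u_i − a_{v+i})/17:
  u_0 = 9;  a_2 = 9;  u_1 = (u_0 − 9)/17 = 0
  u_1 = 0;  a_3 = 0;  u_2 = (u_1 − 0)/17 = 0
  u_2 = 0;  a_4 = 0;  u_3 = (u_2 − 0)/17 = 0
Digits: (0, 0, 9, 0, 0).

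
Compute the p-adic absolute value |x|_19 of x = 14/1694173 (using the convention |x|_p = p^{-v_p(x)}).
|14/1694173|_19 = 130321

Step 1 — compute v_19(x) by factoring powers of 19 out of the numerator and denominator: v_19(14/1694173) = -4. Step 2 — apply |x|_p = p^{-v_p(x)} = 19^{4} = 130321.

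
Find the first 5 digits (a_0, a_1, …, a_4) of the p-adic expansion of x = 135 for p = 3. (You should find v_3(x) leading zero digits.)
(a_0, …, a_4) = (0, 0, 0, 2, 1)

v_3(135) = 3, so a_0 = ... = a_2 = 0. Factor out: x = 3^3 · u with u = 5 a unit in ℤ_3. Expand u iteratively via a_{v+i} = u_i mod 3, u_{i+1} = (u_i − a_{v+i})/3:
  u_0 = 5;  a_3 = 2;  u_1 = (u_0 − 2)/3 = 1
  u_1 = 1;  a_4 = 1;  u_2 = (u_1 − 1)/3 = 0
Digits: (0, 0, 0, 2, 1).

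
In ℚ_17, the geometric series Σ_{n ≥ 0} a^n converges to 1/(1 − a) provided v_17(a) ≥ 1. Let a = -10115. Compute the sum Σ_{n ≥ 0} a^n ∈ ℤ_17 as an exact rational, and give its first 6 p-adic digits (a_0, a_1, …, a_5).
Σ a^n = 1/(1 − a) = 1/10116;  first 6 digits = (1, 0, 16, 14, 0, 4)

v_17(a) = 2 ≥ 1, so the series converges in ℤ_17 to 1/(1 − a) = 1/(1 − (-10115)) = 1/10116. Expand this rational in ℤ_17: compute digits iteratively via d_i = x_i mod 17, x_{i+1} = (x_i − d_i)/17. The first 6 digits are (1, 0, 16, 14, 0, 4).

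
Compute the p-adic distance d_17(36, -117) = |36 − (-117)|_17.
d_17(36, -117) = 1/17

Step 1 — x − y = 36 − (-117) = 153. Step 2 — v_17(153) = 1 (factor: 153 = (17^1 · 9); the sign does not affect v_p). Step 3 — |x − y|_17 = 17^{-1} = 1/17.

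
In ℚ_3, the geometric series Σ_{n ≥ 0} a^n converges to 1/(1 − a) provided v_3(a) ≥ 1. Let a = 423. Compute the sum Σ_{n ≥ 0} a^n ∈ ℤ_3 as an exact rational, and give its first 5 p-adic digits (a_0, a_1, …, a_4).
Σ a^n = 1/(1 − a) = -1/422;  first 5 digits = (1, 0, 2, 0, 0)

v_3(a) = 2 ≥ 1, so the series converges in ℤ_3 to 1/(1 − a) = 1/(1 − 423) = -1/422. Expand this rational in ℤ_3: compute digits iteratively via d_i = x_i mod 3, x_{i+1} = (x_i − d_i)/3. The first 5 digits are (1, 0, 2, 0, 0).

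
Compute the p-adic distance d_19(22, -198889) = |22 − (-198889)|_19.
d_19(22, -198889) = 1/6859

Step 1 — x − y = 22 − (-198889) = 198911. Step 2 — v_19(198911) = 3 (factor: 198911 = (19^3 · 29); the sign does not affect v_p). Step 3 — |x − y|_19 = 19^{-3} = 1/6859.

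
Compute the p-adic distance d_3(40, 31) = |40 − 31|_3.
d_3(40, 31) = 1/9

Step 1 — x − y = 40 − 31 = 9. Step 2 — v_3(9) = 2 (factor: 9 = (3^2 · 1); the sign does not affect v_p). Step 3 — |x − y|_3 = 3^{-2} = 1/9.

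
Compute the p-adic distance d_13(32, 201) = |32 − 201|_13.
d_13(32, 201) = 1/169

Step 1 — x − y = 32 − 201 = -169. Step 2 — v_13(-169) = 2 (factor: -169 = −(13^2 · 1); the sign does not affect v_p). Step 3 — |x − y|_13 = 13^{-2} = 1/169.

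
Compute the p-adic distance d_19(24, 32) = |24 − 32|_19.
d_19(24, 32) = 1

Step 1 — x − y = 24 − 32 = -8. Step 2 — v_19(-8) = 0 (factor: -8 = −(19^0 · 8); the sign does not affect v_p). Step 3 — |x − y|_19 = 19^{0} = 1.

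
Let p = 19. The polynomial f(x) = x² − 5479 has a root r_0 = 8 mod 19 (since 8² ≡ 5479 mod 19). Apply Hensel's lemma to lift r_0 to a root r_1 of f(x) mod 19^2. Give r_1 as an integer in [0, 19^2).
r_1 = 8 (mod 361)

Hensel's recurrence: r_{i+1} = r_i − f(r_i)·(f′(r_i))^{-1} mod 19^{i+2}, with f′(x) = 2x. Iterate:
  r_0 = 8 (mod 19)
  r_1 = 8 (mod 361)
Final: r_1 = 8, and one checks f(r_1) ≡ 0 mod 19^2.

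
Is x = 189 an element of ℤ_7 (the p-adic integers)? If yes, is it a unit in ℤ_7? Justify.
x ∈ ℤ_7 but not a unit; v_7(x) = 1 > 0

ℤ_7 = {x ∈ ℚ_7 : v_7(x) ≥ 0} and ℤ_7^× = {x ∈ ℤ_7 : v_7(x) = 0}. Here v_7(189) = v_7(num) − v_7(den) = 1; compare against these criteria.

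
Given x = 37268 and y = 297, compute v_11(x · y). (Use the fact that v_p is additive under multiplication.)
v_11(11068596) = 4

v_p(x) = 3 (factor: 37268 = 11^3 · 28); v_p(y) = 1 (factor: 297 = 11^1 · 27). Additivity: v_p(xy) = v_p(x) + v_p(y) = 3 + 1 = 4. (Direct check: xy = 11068596 = 11^4 · (756).)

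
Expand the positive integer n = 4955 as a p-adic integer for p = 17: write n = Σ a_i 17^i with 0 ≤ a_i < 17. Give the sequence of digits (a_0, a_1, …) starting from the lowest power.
(a_0, a_1, …) = (8, 2, 0, 1)

Repeated division by 17 gives the digits low-to-high: 4955 = 8 + 2·17^1 + 1·17^3. Digit sequence: (8, 2, 0, 1).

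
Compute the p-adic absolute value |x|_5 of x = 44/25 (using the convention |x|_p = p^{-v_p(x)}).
|44/25|_5 = 25

Step 1 — compute v_5(x) by factoring powers of 5 out of the numerator and denominator: v_5(44/25) = -2. Step 2 — apply |x|_p = p^{-v_p(x)} = 5^{2} = 25.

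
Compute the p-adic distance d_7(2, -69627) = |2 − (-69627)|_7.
d_7(2, -69627) = 1/2401

Step 1 — x − y = 2 − (-69627) = 69629. Step 2 — v_7(69629) = 4 (factor: 69629 = (7^4 · 29); the sign does not affect v_p). Step 3 — |x − y|_7 = 7^{-4} = 1/2401.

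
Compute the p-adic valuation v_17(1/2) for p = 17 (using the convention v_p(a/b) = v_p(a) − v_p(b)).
v_17(1/2) = 0

Factor powers of 17 from the numerator and denominator of the reduced fraction: 1 = 17^0 · 1 and 2 = 17^0 · 2. Apply v_p(a/b) = v_p(a) − v_p(b): v_17(1/2) = 0 − 0 = 0.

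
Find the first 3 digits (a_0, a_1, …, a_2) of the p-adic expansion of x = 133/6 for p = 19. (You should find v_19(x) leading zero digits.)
(a_0, …, a_2) = (0, 17, 15)

v_19(133/6) = 1, so a_0 = ... = a_0 = 0. Factor out: x = 19^1 · u with u = 7/6 a unit in ℤ_19. Expand u iteratively via a_{v+i} = u_i mod 19, u_{i+1} = (u_i − a_{v+i})/19:
  u_0 = 7/6;  a_1 = 17;  u_1 = (u_0 − 17)/19 = -5/6
  u_1 = -5/6;  a_2 = 15;  u_2 = (u_1 − 15)/19 = -5/6
Digits: (0, 17, 15).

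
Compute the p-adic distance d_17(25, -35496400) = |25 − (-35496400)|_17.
d_17(25, -35496400) = 1/1419857

Step 1 — x − y = 25 − (-35496400) = 35496425. Step 2 — v_17(35496425) = 5 (factor: 35496425 = (17^5 · 25); the sign does not affect v_p). Step 3 — |x − y|_17 = 17^{-5} = 1/1419857.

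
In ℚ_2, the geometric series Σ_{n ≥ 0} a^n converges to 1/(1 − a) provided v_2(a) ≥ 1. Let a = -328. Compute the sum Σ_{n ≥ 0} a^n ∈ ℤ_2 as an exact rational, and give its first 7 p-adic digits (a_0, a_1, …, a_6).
Σ a^n = 1/(1 − a) = 1/329;  first 7 digits = (1, 0, 0, 1, 1, 1, 1)

v_2(a) = 3 ≥ 1, so the series converges in ℤ_2 to 1/(1 − a) = 1/(1 − (-328)) = 1/329. Expand this rational in ℤ_2: compute digits iteratively via d_i = x_i mod 2, x_{i+1} = (x_i − d_i)/2. The first 7 digits are (1, 0, 0, 1, 1, 1, 1).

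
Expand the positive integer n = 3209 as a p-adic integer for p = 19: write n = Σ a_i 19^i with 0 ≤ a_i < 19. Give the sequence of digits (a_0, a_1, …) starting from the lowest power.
(a_0, a_1, …) = (17, 16, 8)

Repeated division by 19 gives the digits low-to-high: 3209 = 17 + 16·19^1 + 8·19^2. Digit sequence: (17, 16, 8).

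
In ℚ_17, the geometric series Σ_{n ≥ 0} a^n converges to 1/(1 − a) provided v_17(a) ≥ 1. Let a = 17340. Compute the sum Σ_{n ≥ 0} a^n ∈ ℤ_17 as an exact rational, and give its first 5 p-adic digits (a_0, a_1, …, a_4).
Σ a^n = 1/(1 − a) = -1/17339;  first 5 digits = (1, 0, 9, 3, 13)

v_17(a) = 2 ≥ 1, so the series converges in ℤ_17 to 1/(1 − a) = 1/(1 − 17340) = -1/17339. Expand this rational in ℤ_17: compute digits iteratively via d_i = x_i mod 17, x_{i+1} = (x_i − d_i)/17. The first 5 digits are (1, 0, 9, 3, 13).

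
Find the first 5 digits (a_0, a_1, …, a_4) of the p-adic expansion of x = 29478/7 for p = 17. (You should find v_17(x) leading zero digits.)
(a_0, …, a_4) = (0, 0, 0, 13, 9)

v_17(29478/7) = 3, so a_0 = ... = a_2 = 0. Factor out: x = 17^3 · u with u = 6/7 a unit in ℤ_17. Expand u iteratively via a_{v+i} = u_i mod 17, u_{i+1} = (u_i − a_{v+i})/17:
  u_0 = 6/7;  a_3 = 13;  u_1 = (u_0 − 13)/17 = -5/7
  u_1 = -5/7;  a_4 = 9;  u_2 = (u_1 − 9)/17 = -4/7
Digits: (0, 0, 0, 13, 9).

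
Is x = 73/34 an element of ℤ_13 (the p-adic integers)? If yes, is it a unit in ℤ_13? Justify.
x ∈ ℤ_13^× (unit); v_13(x) = 0

ℤ_13 = {x ∈ ℚ_13 : v_13(x) ≥ 0} and ℤ_13^× = {x ∈ ℤ_13 : v_13(x) = 0}. Here v_13(73/34) = v_13(num) − v_13(den) = 0; compare against these criteria.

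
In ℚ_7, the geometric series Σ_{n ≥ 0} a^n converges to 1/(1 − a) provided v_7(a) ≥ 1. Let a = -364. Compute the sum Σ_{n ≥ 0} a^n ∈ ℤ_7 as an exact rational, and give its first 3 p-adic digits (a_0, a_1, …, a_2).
Σ a^n = 1/(1 − a) = 1/365;  first 3 digits = (1, 4, 1)

v_7(a) = 1 ≥ 1, so the series converges in ℤ_7 to 1/(1 − a) = 1/(1 − (-364)) = 1/365. Expand this rational in ℤ_7: compute digits iteratively via d_i = x_i mod 7, x_{i+1} = (x_i − d_i)/7. The first 3 digits are (1, 4, 1).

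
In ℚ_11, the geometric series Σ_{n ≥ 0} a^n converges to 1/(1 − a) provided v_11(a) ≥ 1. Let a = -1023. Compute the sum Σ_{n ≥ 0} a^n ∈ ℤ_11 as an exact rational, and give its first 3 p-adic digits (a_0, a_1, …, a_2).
Σ a^n = 1/(1 − a) = 1/1024;  first 3 digits = (1, 6, 5)

v_11(a) = 1 ≥ 1, so the series converges in ℤ_11 to 1/(1 − a) = 1/(1 − (-1023)) = 1/1024. Expand this rational in ℤ_11: compute digits iteratively via d_i = x_i mod 11, x_{i+1} = (x_i − d_i)/11. The first 3 digits are (1, 6, 5).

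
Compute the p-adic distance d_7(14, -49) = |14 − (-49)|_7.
d_7(14, -49) = 1/7

Step 1 — x − y = 14 − (-49) = 63. Step 2 — v_7(63) = 1 (factor: 63 = (7^1 · 9); the sign does not affect v_p). Step 3 — |x − y|_7 = 7^{-1} = 1/7.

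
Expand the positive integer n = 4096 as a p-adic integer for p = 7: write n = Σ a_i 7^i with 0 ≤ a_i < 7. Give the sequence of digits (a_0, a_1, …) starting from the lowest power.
(a_0, a_1, …) = (1, 4, 6, 4, 1)

Repeated division by 7 gives the digits low-to-high: 4096 = 1 + 4·7^1 + 6·7^2 + 4·7^3 + 1·7^4. Digit sequence: (1, 4, 6, 4, 1).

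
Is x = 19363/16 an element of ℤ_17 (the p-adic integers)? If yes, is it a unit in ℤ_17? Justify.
x ∈ ℤ_17 but not a unit; v_17(x) = 2 > 0

ℤ_17 = {x ∈ ℚ_17 : v_17(x) ≥ 0} and ℤ_17^× = {x ∈ ℤ_17 : v_17(x) = 0}. Here v_17(19363/16) = v_17(num) − v_17(den) = 2; compare against these criteria.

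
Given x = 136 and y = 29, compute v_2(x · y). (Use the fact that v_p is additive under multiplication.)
v_2(3944) = 3

v_p(x) = 3 (factor: 136 = 2^3 · 17); v_p(y) = 0 (factor: 29 = 2^0 · 29). Additivity: v_p(xy) = v_p(x) + v_p(y) = 3 + 0 = 3. (Direct check: xy = 3944 = 2^3 · (493).)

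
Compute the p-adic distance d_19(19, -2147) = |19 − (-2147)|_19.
d_19(19, -2147) = 1/361

Step 1 — x − y = 19 − (-2147) = 2166. Step 2 — v_19(2166) = 2 (factor: 2166 = (19^2 · 6); the sign does not affect v_p). Step 3 — |x − y|_19 = 19^{-2} = 1/361.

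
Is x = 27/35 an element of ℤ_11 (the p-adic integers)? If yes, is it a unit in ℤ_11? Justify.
x ∈ ℤ_11^× (unit); v_11(x) = 0

ℤ_11 = {x ∈ ℚ_11 : v_11(x) ≥ 0} and ℤ_11^× = {x ∈ ℤ_11 : v_11(x) = 0}. Here v_11(27/35) = v_11(num) − v_11(den) = 0; compare against these criteria.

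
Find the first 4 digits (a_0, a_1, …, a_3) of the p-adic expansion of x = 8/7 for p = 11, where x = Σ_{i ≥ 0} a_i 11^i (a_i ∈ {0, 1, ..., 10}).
(a_0, …, a_3) = (9, 4, 9, 7)

v_11(8/7) = 0 (numerator and denominator both coprime to 11), so x ∈ ℤ_11^×. Compute digits iteratively via a_i = x_i mod 11, x_{i+1} = (x_i − a_i)/11, with x_0 = x:
  x_0 = 8/7;  a_0 = 9;  x_1 = (x_0 − 9)/11 = -5/7
  x_1 = -5/7;  a_1 = 4;  x_2 = (x_1 − 4)/11 = -3/7
  x_2 = -3/7;  a_2 = 9;  x_3 = (x_2 − 9)/11 = -6/7
  x_3 = -6/7;  a_3 = 7;  x_4 = (x_3 − 7)/11 = -5/7
Digits: (9, 4, 9, 7).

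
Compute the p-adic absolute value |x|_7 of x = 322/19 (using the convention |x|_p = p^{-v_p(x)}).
|322/19|_7 = 1/7

Step 1 — compute v_7(x) by factoring powers of 7 out of the numerator and denominator: v_7(322/19) = 1. Step 2 — apply |x|_p = p^{-v_p(x)} = 7^{-1} = 1/7.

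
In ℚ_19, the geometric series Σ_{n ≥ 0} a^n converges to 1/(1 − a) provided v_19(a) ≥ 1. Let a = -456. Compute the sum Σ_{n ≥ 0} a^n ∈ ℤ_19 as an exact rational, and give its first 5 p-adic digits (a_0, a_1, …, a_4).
Σ a^n = 1/(1 − a) = 1/457;  first 5 digits = (1, 14, 4, 0, 13)

v_19(a) = 1 ≥ 1, so the series converges in ℤ_19 to 1/(1 − a) = 1/(1 − (-456)) = 1/457. Expand this rational in ℤ_19: compute digits iteratively via d_i = x_i mod 19, x_{i+1} = (x_i − d_i)/19. The first 5 digits are (1, 14, 4, 0, 13).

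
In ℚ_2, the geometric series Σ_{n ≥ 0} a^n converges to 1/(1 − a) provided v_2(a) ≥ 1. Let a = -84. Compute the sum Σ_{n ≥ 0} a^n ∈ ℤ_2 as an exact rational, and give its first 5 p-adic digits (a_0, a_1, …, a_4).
Σ a^n = 1/(1 − a) = 1/85;  first 5 digits = (1, 0, 1, 1, 1)

v_2(a) = 2 ≥ 1, so the series converges in ℤ_2 to 1/(1 − a) = 1/(1 − (-84)) = 1/85. Expand this rational in ℤ_2: compute digits iteratively via d_i = x_i mod 2, x_{i+1} = (x_i − d_i)/2. The first 5 digits are (1, 0, 1, 1, 1).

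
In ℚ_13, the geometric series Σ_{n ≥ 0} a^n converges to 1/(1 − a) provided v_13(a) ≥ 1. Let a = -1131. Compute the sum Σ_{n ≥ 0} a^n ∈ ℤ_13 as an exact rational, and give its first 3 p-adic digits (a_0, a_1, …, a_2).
Σ a^n = 1/(1 − a) = 1/1132;  first 3 digits = (1, 4, 9)

v_13(a) = 1 ≥ 1, so the series converges in ℤ_13 to 1/(1 − a) = 1/(1 − (-1131)) = 1/1132. Expand this rational in ℤ_13: compute digits iteratively via d_i = x_i mod 13, x_{i+1} = (x_i − d_i)/13. The first 3 digits are (1, 4, 9).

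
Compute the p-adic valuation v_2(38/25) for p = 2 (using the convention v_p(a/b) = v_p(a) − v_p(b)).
v_2(38/25) = 1

Factor powers of 2 from the numerator and denominator of the reduced fraction: 38 = 2^1 · 19 and 25 = 2^0 · 25. Apply v_p(a/b) = v_p(a) − v_p(b): v_2(38/25) = 1 − 0 = 1.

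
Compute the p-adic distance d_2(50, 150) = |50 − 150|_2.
d_2(50, 150) = 1/4

Step 1 — x − y = 50 − 150 = -100. Step 2 — v_2(-100) = 2 (factor: -100 = −(2^2 · 25); the sign does not affect v_p). Step 3 — |x − y|_2 = 2^{-2} = 1/4.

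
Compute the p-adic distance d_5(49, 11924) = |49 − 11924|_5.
d_5(49, 11924) = 1/625

Step 1 — x − y = 49 − 11924 = -11875. Step 2 — v_5(-11875) = 4 (factor: -11875 = −(5^4 · 19); the sign does not affect v_p). Step 3 — |x − y|_5 = 5^{-4} = 1/625.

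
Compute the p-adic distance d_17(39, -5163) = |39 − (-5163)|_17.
d_17(39, -5163) = 1/289

Step 1 — x − y = 39 − (-5163) = 5202. Step 2 — v_17(5202) = 2 (factor: 5202 = (17^2 · 18); the sign does not affect v_p). Step 3 — |x − y|_17 = 17^{-2} = 1/289.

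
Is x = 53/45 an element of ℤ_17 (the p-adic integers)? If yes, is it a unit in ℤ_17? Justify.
x ∈ ℤ_17^× (unit); v_17(x) = 0

ℤ_17 = {x ∈ ℚ_17 : v_17(x) ≥ 0} and ℤ_17^× = {x ∈ ℤ_17 : v_17(x) = 0}. Here v_17(53/45) = v_17(num) − v_17(den) = 0; compare against these criteria.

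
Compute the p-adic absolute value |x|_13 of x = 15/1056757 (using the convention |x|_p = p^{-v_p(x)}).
|15/1056757|_13 = 28561

Step 1 — compute v_13(x) by factoring powers of 13 out of the numerator and denominator: v_13(15/1056757) = -4. Step 2 — apply |x|_p = p^{-v_p(x)} = 13^{4} = 28561.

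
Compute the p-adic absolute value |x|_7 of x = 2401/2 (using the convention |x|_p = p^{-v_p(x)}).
|2401/2|_7 = 1/2401

Step 1 — compute v_7(x) by factoring powers of 7 out of the numerator and denominator: v_7(2401/2) = 4. Step 2 — apply |x|_p = p^{-v_p(x)} = 7^{-4} = 1/2401.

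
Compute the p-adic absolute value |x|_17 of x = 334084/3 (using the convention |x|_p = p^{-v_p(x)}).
|334084/3|_17 = 1/83521

Step 1 — compute v_17(x) by factoring powers of 17 out of the numerator and denominator: v_17(334084/3) = 4. Step 2 — apply |x|_p = p^{-v_p(x)} = 17^{-4} = 1/83521.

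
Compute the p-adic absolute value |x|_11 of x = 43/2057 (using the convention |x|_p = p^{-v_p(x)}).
|43/2057|_11 = 121

Step 1 — compute v_11(x) by factoring powers of 11 out of the numerator and denominator: v_11(43/2057) = -2. Step 2 — apply |x|_p = p^{-v_p(x)} = 11^{2} = 121.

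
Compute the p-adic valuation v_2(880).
v_2(880) = 4

v_2(n) is the largest exponent k such that 2^k divides n. Factor out: 880 = 2^4 · 55. (Sign doesn't affect v_p.) So v_2(880) = 4.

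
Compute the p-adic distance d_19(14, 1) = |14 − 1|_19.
d_19(14, 1) = 1

Step 1 — x − y = 14 − 1 = 13. Step 2 — v_19(13) = 0 (factor: 13 = (19^0 · 13); the sign does not affect v_p). Step 3 — |x − y|_19 = 19^{0} = 1.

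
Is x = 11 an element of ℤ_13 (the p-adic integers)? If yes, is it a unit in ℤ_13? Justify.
x ∈ ℤ_13^× (unit); v_13(x) = 0

ℤ_13 = {x ∈ ℚ_13 : v_13(x) ≥ 0} and ℤ_13^× = {x ∈ ℤ_13 : v_13(x) = 0}. Here v_13(11) = v_13(num) − v_13(den) = 0; compare against these criteria.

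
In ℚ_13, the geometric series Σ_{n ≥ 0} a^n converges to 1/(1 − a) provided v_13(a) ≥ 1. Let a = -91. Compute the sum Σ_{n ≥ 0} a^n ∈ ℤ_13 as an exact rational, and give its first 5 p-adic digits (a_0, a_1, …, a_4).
Σ a^n = 1/(1 − a) = 1/92;  first 5 digits = (1, 6, 9, 11, 8)

v_13(a) = 1 ≥ 1, so the series converges in ℤ_13 to 1/(1 − a) = 1/(1 − (-91)) = 1/92. Expand this rational in ℤ_13: compute digits iteratively via d_i = x_i mod 13, x_{i+1} = (x_i − d_i)/13. The first 5 digits are (1, 6, 9, 11, 8).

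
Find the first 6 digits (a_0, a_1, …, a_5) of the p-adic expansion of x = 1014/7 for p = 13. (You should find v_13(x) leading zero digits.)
(a_0, …, a_5) = (0, 0, 12, 1, 11, 1)

v_13(1014/7) = 2, so a_0 = ... = a_1 = 0. Factor out: x = 13^2 · u with u = 6/7 a unit in ℤ_13. Expand u iteratively via a_{v+i} = u_i mod 13, u_{i+1} = (u_i − a_{v+i})/13:
  u_0 = 6/7;  a_2 = 12;  u_1 = (u_0 − 12)/13 = -6/7
  u_1 = -6/7;  a_3 = 1;  u_2 = (u_1 − 1)/13 = -1/7
  u_2 = -1/7;  a_4 = 11;  u_3 = (u_2 − 11)/13 = -6/7
  u_3 = -6/7;  a_5 = 1;  u_4 = (u_3 − 1)/13 = -1/7
Digits: (0, 0, 12, 1, 11, 1).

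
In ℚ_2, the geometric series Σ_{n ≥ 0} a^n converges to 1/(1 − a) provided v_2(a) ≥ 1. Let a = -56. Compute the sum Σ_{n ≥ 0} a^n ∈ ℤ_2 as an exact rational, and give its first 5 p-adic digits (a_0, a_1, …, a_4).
Σ a^n = 1/(1 − a) = 1/57;  first 5 digits = (1, 0, 0, 1, 0)

v_2(a) = 3 ≥ 1, so the series converges in ℤ_2 to 1/(1 − a) = 1/(1 − (-56)) = 1/57. Expand this rational in ℤ_2: compute digits iteratively via d_i = x_i mod 2, x_{i+1} = (x_i − d_i)/2. The first 5 digits are (1, 0, 0, 1, 0).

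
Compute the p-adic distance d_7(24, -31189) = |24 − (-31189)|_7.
d_7(24, -31189) = 1/2401

Step 1 — x − y = 24 − (-31189) = 31213. Step 2 — v_7(31213) = 4 (factor: 31213 = (7^4 · 13); the sign does not affect v_p). Step 3 — |x − y|_7 = 7^{-4} = 1/2401.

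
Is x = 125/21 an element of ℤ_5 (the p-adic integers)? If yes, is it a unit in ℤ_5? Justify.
x ∈ ℤ_5 but not a unit; v_5(x) = 3 > 0

ℤ_5 = {x ∈ ℚ_5 : v_5(x) ≥ 0} and ℤ_5^× = {x ∈ ℤ_5 : v_5(x) = 0}. Here v_5(125/21) = v_5(num) − v_5(den) = 3; compare against these criteria.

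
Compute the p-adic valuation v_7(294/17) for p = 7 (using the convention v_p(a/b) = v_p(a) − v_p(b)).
v_7(294/17) = 2

Factor powers of 7 from the numerator and denominator of the reduced fraction: 294 = 7^2 · 6 and 17 = 7^0 · 17. Apply v_p(a/b) = v_p(a) − v_p(b): v_7(294/17) = 2 − 0 = 2.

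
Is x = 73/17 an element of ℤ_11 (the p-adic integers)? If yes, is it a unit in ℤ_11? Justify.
x ∈ ℤ_11^× (unit); v_11(x) = 0

ℤ_11 = {x ∈ ℚ_11 : v_11(x) ≥ 0} and ℤ_11^× = {x ∈ ℤ_11 : v_11(x) = 0}. Here v_11(73/17) = v_11(num) − v_11(den) = 0; compare against these criteria.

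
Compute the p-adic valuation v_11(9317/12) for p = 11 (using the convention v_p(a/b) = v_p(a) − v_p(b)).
v_11(9317/12) = 3

Factor powers of 11 from the numerator and denominator of the reduced fraction: 9317 = 11^3 · 7 and 12 = 11^0 · 12. Apply v_p(a/b) = v_p(a) − v_p(b): v_11(9317/12) = 3 − 0 = 3.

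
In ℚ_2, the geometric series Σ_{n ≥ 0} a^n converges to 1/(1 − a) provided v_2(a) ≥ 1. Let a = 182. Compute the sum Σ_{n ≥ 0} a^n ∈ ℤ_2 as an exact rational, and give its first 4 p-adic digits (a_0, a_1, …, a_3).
Σ a^n = 1/(1 − a) = -1/181;  first 4 digits = (1, 1, 0, 0)

v_2(a) = 1 ≥ 1, so the series converges in ℤ_2 to 1/(1 − a) = 1/(1 − 182) = -1/181. Expand this rational in ℤ_2: compute digits iteratively via d_i = x_i mod 2, x_{i+1} = (x_i − d_i)/2. The first 4 digits are (1, 1, 0, 0).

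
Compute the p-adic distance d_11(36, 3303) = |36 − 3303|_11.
d_11(36, 3303) = 1/121

Step 1 — x − y = 36 − 3303 = -3267. Step 2 — v_11(-3267) = 2 (factor: -3267 = −(11^2 · 27); the sign does not affect v_p). Step 3 — |x − y|_11 = 11^{-2} = 1/121.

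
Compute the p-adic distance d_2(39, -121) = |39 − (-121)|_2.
d_2(39, -121) = 1/32

Step 1 — x − y = 39 − (-121) = 160. Step 2 — v_2(160) = 5 (factor: 160 = (2^5 · 5); the sign does not affect v_p). Step 3 — |x − y|_2 = 2^{-5} = 1/32.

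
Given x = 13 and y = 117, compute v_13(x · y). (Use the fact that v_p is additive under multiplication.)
v_13(1521) = 2

v_p(x) = 1 (factor: 13 = 13^1 · 1); v_p(y) = 1 (factor: 117 = 13^1 · 9). Additivity: v_p(xy) = v_p(x) + v_p(y) = 1 + 1 = 2. (Direct check: xy = 1521 = 13^2 · (9).)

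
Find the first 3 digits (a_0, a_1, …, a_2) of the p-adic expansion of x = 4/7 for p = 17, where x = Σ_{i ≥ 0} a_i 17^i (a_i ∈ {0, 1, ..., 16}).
(a_0, …, a_2) = (3, 12, 9)

v_17(4/7) = 0 (numerator and denominator both coprime to 17), so x ∈ ℤ_17^×. Compute digits iteratively via a_i = x_i mod 17, x_{i+1} = (x_i − a_i)/17, with x_0 = x:
  x_0 = 4/7;  a_0 = 3;  x_1 = (x_0 − 3)/17 = -1/7
  x_1 = -1/7;  a_1 = 12;  x_2 = (x_1 − 12)/17 = -5/7
  x_2 = -5/7;  a_2 = 9;  x_3 = (x_2 − 9)/17 = -4/7
Digits: (3, 12, 9).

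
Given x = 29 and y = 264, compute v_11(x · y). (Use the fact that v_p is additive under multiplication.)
v_11(7656) = 1

v_p(x) = 0 (factor: 29 = 11^0 · 29); v_p(y) = 1 (factor: 264 = 11^1 · 24). Additivity: v_p(xy) = v_p(x) + v_p(y) = 0 + 1 = 1. (Direct check: xy = 7656 = 11^1 · (696).)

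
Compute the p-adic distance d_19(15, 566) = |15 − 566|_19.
d_19(15, 566) = 1/19

Step 1 — x − y = 15 − 566 = -551. Step 2 — v_19(-551) = 1 (factor: -551 = −(19^1 · 29); the sign does not affect v_p). Step 3 — |x − y|_19 = 19^{-1} = 1/19.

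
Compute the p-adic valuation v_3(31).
v_3(31) = 0

v_3(n) is the largest exponent k such that 3^k divides n. Factor out: 31 = 3^0 · 31. (Sign doesn't affect v_p.) So v_3(31) = 0.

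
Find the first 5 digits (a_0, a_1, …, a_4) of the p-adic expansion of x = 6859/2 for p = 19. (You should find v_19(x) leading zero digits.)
(a_0, …, a_4) = (0, 0, 0, 10, 9)

v_19(6859/2) = 3, so a_0 = ... = a_2 = 0. Factor out: x = 19^3 · u with u = 1/2 a unit in ℤ_19. Expand u iteratively via a_{v+i} = u_i mod 19, u_{i+1} = (u_i − a_{v+i})/19:
  u_0 = 1/2;  a_3 = 10;  u_1 = (u_0 − 10)/19 = -1/2
  u_1 = -1/2;  a_4 = 9;  u_2 = (u_1 − 9)/19 = -1/2
Digits: (0, 0, 0, 10, 9).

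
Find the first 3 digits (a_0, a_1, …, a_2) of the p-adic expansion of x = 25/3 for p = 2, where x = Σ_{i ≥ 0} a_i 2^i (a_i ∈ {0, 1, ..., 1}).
(a_0, …, a_2) = (1, 1, 0)

v_2(25/3) = 0 (numerator and denominator both coprime to 2), so x ∈ ℤ_2^×. Compute digits iteratively via a_i = x_i mod 2, x_{i+1} = (x_i − a_i)/2, with x_0 = x:
  x_0 = 25/3;  a_0 = 1;  x_1 = (x_0 − 1)/2 = 11/3
  x_1 = 11/3;  a_1 = 1;  x_2 = (x_1 − 1)/2 = 4/3
  x_2 = 4/3;  a_2 = 0;  x_3 = (x_2 − 0)/2 = 2/3
Digits: (1, 1, 0).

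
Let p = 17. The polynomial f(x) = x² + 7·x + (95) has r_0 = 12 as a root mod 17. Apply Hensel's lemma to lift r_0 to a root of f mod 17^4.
r_3 = 29405 (mod 83521)

Hensel: r_{i+1} = r_i − f(r_i)·(f′(r_i))^{-1} mod 17^{i+2}, f′(x) = 2x + 7. Iterate:
  r_0 = 12 (mod 17)
  r_1 = 216 (mod 289)
  r_2 = 4840 (mod 4913)
  r_3 = 29405 (mod 83521)
Final: r = 29405 satisfies f(r) ≡ 0 mod 17^4.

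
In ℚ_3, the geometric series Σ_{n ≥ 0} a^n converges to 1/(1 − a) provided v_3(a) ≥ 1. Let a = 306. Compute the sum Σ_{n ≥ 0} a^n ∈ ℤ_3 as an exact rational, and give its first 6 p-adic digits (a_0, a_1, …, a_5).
Σ a^n = 1/(1 − a) = -1/305;  first 6 digits = (1, 0, 1, 2, 1, 2)

v_3(a) = 2 ≥ 1, so the series converges in ℤ_3 to 1/(1 − a) = 1/(1 − 306) = -1/305. Expand this rational in ℤ_3: compute digits iteratively via d_i = x_i mod 3, x_{i+1} = (x_i − d_i)/3. The first 6 digits are (1, 0, 1, 2, 1, 2).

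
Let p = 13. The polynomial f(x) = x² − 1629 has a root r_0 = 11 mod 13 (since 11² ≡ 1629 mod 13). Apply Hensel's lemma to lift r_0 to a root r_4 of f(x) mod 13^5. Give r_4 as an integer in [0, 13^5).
r_4 = 88190 (mod 371293)

Hensel's recurrence: r_{i+1} = r_i − f(r_i)·(f′(r_i))^{-1} mod 13^{i+2}, with f′(x) = 2x. Iterate:
  r_0 = 11 (mod 13)
  r_1 = 141 (mod 169)
  r_2 = 310 (mod 2197)
  r_3 = 2507 (mod 28561)
  r_4 = 88190 (mod 371293)
Final: r_4 = 88190, and one checks f(r_4) ≡ 0 mod 13^5.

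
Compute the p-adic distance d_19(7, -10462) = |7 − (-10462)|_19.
d_19(7, -10462) = 1/361

Step 1 — x − y = 7 − (-10462) = 10469. Step 2 — v_19(10469) = 2 (factor: 10469 = (19^2 · 29); the sign does not affect v_p). Step 3 — |x − y|_19 = 19^{-2} = 1/361.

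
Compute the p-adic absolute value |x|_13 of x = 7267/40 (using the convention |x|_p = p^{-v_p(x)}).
|7267/40|_13 = 1/169

Step 1 — compute v_13(x) by factoring powers of 13 out of the numerator and denominator: v_13(7267/40) = 2. Step 2 — apply |x|_p = p^{-v_p(x)} = 13^{-2} = 1/169.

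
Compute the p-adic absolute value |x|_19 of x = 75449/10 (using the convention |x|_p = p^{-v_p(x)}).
|75449/10|_19 = 1/6859

Step 1 — compute v_19(x) by factoring powers of 19 out of the numerator and denominator: v_19(75449/10) = 3. Step 2 — apply |x|_p = p^{-v_p(x)} = 19^{-3} = 1/6859.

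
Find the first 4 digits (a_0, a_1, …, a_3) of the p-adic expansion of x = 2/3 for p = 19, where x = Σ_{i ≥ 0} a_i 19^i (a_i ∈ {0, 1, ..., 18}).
(a_0, …, a_3) = (7, 6, 6, 6)

v_19(2/3) = 0 (numerator and denominator both coprime to 19), so x ∈ ℤ_19^×. Compute digits iteratively via a_i = x_i mod 19, x_{i+1} = (x_i − a_i)/19, with x_0 = x:
  x_0 = 2/3;  a_0 = 7;  x_1 = (x_0 − 7)/19 = -1/3
  x_1 = -1/3;  a_1 = 6;  x_2 = (x_1 − 6)/19 = -1/3
  x_2 = -1/3;  a_2 = 6;  x_3 = (x_2 − 6)/19 = -1/3
  x_3 = -1/3;  a_3 = 6;  x_4 = (x_3 − 6)/19 = -1/3
Digits: (7, 6, 6, 6).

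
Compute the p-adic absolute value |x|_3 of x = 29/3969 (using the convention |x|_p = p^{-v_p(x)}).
|29/3969|_3 = 81

Step 1 — compute v_3(x) by factoring powers of 3 out of the numerator and denominator: v_3(29/3969) = -4. Step 2 — apply |x|_p = p^{-v_p(x)} = 3^{4} = 81.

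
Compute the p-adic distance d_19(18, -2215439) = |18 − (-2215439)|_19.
d_19(18, -2215439) = 1/130321

Step 1 — x − y = 18 − (-2215439) = 2215457. Step 2 — v_19(2215457) = 4 (factor: 2215457 = (19^4 · 17); the sign does not affect v_p). Step 3 — |x − y|_19 = 19^{-4} = 1/130321.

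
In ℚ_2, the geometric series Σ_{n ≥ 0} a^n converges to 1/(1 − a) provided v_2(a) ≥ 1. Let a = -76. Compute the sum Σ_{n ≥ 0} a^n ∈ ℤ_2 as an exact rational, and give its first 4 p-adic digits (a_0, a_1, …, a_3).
Σ a^n = 1/(1 − a) = 1/77;  first 4 digits = (1, 0, 1, 0)

v_2(a) = 2 ≥ 1, so the series converges in ℤ_2 to 1/(1 − a) = 1/(1 − (-76)) = 1/77. Expand this rational in ℤ_2: compute digits iteratively via d_i = x_i mod 2, x_{i+1} = (x_i − d_i)/2. The first 4 digits are (1, 0, 1, 0).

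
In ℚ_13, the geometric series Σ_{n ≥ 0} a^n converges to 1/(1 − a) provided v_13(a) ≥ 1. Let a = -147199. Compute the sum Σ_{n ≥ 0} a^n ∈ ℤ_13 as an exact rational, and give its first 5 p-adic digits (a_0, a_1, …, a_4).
Σ a^n = 1/(1 − a) = 1/147200;  first 5 digits = (1, 0, 0, 11, 7)

v_13(a) = 3 ≥ 1, so the series converges in ℤ_13 to 1/(1 − a) = 1/(1 − (-147199)) = 1/147200. Expand this rational in ℤ_13: compute digits iteratively via d_i = x_i mod 13, x_{i+1} = (x_i − d_i)/13. The first 5 digits are (1, 0, 0, 11, 7).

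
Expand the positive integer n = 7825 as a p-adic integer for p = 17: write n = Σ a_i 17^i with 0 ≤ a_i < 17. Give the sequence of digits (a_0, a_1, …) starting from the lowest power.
(a_0, a_1, …) = (5, 1, 10, 1)

Repeated division by 17 gives the digits low-to-high: 7825 = 5 + 1·17^1 + 10·17^2 + 1·17^3. Digit sequence: (5, 1, 10, 1).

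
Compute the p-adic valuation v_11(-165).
v_11(-165) = 1

v_11(n) is the largest exponent k such that 11^k divides n. Factor out: -165 = -11^1 · 15. (Sign doesn't affect v_p.) So v_11(-165) = 1.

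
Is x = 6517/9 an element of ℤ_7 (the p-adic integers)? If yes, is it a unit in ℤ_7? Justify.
x ∈ ℤ_7 but not a unit; v_7(x) = 3 > 0

ℤ_7 = {x ∈ ℚ_7 : v_7(x) ≥ 0} and ℤ_7^× = {x ∈ ℤ_7 : v_7(x) = 0}. Here v_7(6517/9) = v_7(num) − v_7(den) = 3; compare against these criteria.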